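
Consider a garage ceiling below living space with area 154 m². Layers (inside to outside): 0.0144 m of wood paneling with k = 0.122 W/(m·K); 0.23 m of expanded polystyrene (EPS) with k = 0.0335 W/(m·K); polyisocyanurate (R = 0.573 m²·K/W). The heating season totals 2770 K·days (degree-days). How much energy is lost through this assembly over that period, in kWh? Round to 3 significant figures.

0.0144/0.122 = 0.118
0.23/0.0335 = 6.866
R_total = 0.118 + 6.866 + 0.573 = 7.557 m²·K/W
E = A × HDD × 24 / R / 1000 = 154 × 2770 × 24 / 7.557 / 1000 = 1355 kWh

1350 kWh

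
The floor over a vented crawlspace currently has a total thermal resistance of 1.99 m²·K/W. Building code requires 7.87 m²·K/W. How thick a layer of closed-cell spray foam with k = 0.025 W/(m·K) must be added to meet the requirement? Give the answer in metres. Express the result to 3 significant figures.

ΔR = 7.87 − 1.99 = 5.88 m²·K/W
L = ΔR × k = 5.88 × 0.025 = 0.147 m

0.147 m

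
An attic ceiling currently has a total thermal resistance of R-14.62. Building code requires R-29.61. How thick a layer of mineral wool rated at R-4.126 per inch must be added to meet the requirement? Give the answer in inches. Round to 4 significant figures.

3.633 in

ΔR = 29.61 − 14.62 = 14.99 ft²·°F·h/BTU
L = ΔR / (R/in) = 14.99/4.126 = 3.6331 in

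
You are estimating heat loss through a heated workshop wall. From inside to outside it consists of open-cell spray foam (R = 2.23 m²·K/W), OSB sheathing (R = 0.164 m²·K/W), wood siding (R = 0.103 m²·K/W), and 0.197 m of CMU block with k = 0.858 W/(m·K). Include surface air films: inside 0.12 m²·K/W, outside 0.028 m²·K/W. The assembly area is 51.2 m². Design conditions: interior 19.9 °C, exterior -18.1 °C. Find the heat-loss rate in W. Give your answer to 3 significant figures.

0.197/0.858 = 0.2296
R_total = 0.12 + 2.23 + 0.164 + 0.103 + 0.2296 + 0.028 = 2.875 m²·K/W
Q = A·ΔT/R = 51.2 × (19.9 − (-18.1)) / 2.875 = 676.8 W

677 W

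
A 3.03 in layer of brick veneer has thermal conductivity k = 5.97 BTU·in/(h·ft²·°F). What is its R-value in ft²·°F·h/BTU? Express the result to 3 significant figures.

R = L/k = 3.03/5.97 = 0.5075 ft²·°F·h/BTU

0.508 ft²·°F·h/BTU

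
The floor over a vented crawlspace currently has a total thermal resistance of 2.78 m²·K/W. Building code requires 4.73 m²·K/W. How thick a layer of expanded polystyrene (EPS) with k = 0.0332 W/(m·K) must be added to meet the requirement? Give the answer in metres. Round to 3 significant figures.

0.0647 m

ΔR = 4.73 − 2.78 = 1.95 m²·K/W
L = ΔR × k = 1.95 × 0.0332 = 0.06474 m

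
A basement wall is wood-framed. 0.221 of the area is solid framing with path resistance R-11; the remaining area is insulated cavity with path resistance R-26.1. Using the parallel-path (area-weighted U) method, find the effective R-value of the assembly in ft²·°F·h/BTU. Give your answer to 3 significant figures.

20.0 ft²·°F·h/BTU

U_eff = 0.779/26.1 + 0.221/11 = 0.02985 + 0.02009 = 0.04994
R_eff = 1/U_eff = 20.02 ft²·°F·h/BTU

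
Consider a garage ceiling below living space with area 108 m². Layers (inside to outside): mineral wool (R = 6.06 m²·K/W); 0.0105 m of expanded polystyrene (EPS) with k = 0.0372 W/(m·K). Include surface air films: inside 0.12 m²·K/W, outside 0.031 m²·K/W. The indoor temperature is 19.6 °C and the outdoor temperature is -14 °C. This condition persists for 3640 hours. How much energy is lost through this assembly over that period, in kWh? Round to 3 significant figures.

2030 kWh

0.0105/0.0372 = 0.2823
R_total = 0.12 + 6.06 + 0.2823 + 0.031 = 6.493 m²·K/W
Q = 108 × (19.6 − (-14)) / 6.493 = 558.9 W
E = 558.9 W × 3640 h / 1000 = 2034 kWh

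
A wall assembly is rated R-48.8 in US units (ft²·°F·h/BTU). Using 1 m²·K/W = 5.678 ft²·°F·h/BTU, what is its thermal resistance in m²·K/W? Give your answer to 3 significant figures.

R_SI = 48.8/5.678 = 8.595

8.59 m²·K/W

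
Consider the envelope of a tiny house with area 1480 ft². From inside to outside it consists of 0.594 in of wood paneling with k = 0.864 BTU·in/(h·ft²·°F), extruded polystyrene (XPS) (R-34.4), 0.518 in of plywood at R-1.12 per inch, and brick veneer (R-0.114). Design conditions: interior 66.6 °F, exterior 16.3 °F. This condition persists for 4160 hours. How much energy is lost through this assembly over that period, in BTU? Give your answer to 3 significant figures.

8650000 BTU

0.594/0.864 = 0.6875
0.518 × 1.12 = 0.5802
R_total = 0.6875 + 34.4 + 0.5802 + 0.114 = 35.78 ft²·°F·h/BTU
Q = 1480 × (66.6 − 16.3) / 35.78 = 2081 BTU/h
E = 2081 × 4160 = 8655000 BTU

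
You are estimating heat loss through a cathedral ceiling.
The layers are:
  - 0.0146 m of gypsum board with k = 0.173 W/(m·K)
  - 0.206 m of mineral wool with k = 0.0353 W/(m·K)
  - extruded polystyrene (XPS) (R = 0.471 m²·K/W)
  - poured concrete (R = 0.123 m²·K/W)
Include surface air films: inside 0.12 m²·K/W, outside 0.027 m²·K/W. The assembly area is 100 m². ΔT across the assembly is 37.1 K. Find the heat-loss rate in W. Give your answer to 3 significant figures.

0.0146/0.173 = 0.08439
0.206/0.0353 = 5.836
R_total = 0.12 + 0.08439 + 5.836 + 0.471 + 0.123 + 0.027 = 6.661 m²·K/W
Q = A·ΔT/R = 100 × 37.1 / 6.661 = 557 W

557 W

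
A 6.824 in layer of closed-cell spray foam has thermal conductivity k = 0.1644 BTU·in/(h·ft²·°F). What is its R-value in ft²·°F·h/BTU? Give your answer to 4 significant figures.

R = L/k = 6.824/0.1644 = 41.509 ft²·°F·h/BTU

41.51 ft²·°F·h/BTU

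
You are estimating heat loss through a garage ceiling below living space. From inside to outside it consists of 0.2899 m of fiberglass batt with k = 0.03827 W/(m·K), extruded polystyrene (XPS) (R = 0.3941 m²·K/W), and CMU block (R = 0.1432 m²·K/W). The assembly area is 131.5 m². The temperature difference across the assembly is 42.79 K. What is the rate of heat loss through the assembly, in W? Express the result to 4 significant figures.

693.6 W

0.2899/0.03827 = 7.5751
R_total = 7.5751 + 0.3941 + 0.1432 = 8.1124 m²·K/W
Q = A·ΔT/R = 131.5 × 42.79 / 8.1124 = 693.61 W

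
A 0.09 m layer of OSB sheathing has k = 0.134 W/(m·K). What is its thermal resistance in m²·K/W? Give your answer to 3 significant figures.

R = L/k = 0.09/0.134 = 0.6716 m²·K/W

0.672 m²·K/W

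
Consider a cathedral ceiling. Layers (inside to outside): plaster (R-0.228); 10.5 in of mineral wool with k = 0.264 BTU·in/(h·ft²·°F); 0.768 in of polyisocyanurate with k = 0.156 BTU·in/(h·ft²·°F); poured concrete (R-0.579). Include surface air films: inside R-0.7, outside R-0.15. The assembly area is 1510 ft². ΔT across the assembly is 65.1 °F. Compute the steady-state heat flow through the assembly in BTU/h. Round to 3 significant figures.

10.5/0.264 = 39.77
0.768/0.156 = 4.923
R_total = 0.7 + 0.228 + 39.77 + 4.923 + 0.579 + 0.15 = 46.35 ft²·°F·h/BTU
Q = A·ΔT/R = 1510 × 65.1 / 46.35 = 2121 BTU/h

2120 BTU/h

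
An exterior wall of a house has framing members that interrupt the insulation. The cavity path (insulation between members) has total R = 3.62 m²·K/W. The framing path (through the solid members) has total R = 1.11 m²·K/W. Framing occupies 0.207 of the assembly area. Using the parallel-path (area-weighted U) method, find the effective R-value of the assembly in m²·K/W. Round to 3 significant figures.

2.47 m²·K/W

U_eff = 0.793/3.62 + 0.207/1.11 = 0.2191 + 0.1865 = 0.4055
R_eff = 1/U_eff = 2.466 m²·K/W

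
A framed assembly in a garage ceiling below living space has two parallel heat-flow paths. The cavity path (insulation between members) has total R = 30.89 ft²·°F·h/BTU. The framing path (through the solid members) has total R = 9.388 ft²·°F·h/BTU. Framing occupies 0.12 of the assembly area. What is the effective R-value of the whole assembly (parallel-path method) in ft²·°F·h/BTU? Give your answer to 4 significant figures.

24.23 ft²·°F·h/BTU

U_eff = 0.88/30.89 + 0.12/9.388 = 0.028488 + 0.012782 = 0.04127
R_eff = 1/U_eff = 24.23 ft²·°F·h/BTU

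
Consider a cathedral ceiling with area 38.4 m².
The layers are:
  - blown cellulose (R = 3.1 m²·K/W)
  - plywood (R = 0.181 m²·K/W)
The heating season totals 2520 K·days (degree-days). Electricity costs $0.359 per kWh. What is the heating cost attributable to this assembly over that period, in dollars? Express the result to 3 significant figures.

254 dollars

R_total = 3.1 + 0.181 = 3.281 m²·K/W
E = A × HDD × 24 / R / 1000 = 38.4 × 2520 × 24 / 3.281 / 1000 = 707.8 kWh
Cost = 707.8 × 0.359 = $254.1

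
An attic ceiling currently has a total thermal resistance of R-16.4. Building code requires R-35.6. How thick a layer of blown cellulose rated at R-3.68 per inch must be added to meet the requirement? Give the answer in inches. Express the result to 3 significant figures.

ΔR = 35.6 − 16.4 = 19.2 ft²·°F·h/BTU
L = ΔR / (R/in) = 19.2/3.68 = 5.217 in

5.22 in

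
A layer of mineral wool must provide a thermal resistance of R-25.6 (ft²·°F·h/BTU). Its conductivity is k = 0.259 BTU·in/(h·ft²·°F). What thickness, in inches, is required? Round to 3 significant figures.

L = R × k = 25.6 × 0.259 = 6.63 in

6.63 in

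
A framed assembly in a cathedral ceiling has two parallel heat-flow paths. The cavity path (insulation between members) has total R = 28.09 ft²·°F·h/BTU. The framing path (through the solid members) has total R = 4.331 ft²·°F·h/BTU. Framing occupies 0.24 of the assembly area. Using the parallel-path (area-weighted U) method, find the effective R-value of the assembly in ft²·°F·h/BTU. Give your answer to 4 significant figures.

12.13 ft²·°F·h/BTU

U_eff = 0.76/28.09 + 0.24/4.331 = 0.027056 + 0.055414 = 0.08247
R_eff = 1/U_eff = 12.126 ft²·°F·h/BTU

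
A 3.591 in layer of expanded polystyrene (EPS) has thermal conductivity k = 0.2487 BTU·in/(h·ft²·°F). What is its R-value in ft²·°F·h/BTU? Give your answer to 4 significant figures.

R = L/k = 3.591/0.2487 = 14.439 ft²·°F·h/BTU

14.44 ft²·°F·h/BTU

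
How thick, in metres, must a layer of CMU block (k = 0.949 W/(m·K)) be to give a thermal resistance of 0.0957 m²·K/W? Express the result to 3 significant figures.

L = R·k = 0.0957 × 0.949 = 0.09082 m

0.0908 m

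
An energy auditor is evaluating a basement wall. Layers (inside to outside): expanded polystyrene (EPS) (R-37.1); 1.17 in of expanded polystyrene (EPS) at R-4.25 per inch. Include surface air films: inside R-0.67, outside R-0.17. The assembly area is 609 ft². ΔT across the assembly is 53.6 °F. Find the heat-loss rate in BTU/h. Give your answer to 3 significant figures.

761 BTU/h

1.17 × 4.25 = 4.973
R_total = 0.67 + 37.1 + 4.973 + 0.17 = 42.91 ft²·°F·h/BTU
Q = A·ΔT/R = 609 × 53.6 / 42.91 = 760.7 BTU/h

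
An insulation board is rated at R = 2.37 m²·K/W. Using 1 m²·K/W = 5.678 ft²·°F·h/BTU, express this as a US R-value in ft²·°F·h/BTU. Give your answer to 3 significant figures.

13.5 ft²·°F·h/BTU

R_US = 2.37 × 5.678 = 13.46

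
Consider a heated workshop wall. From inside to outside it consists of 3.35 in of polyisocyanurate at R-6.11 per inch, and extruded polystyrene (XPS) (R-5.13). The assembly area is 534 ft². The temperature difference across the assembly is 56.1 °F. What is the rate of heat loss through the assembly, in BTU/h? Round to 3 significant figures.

3.35 × 6.11 = 20.47
R_total = 20.47 + 5.13 = 25.6 ft²·°F·h/BTU
Q = A·ΔT/R = 534 × 56.1 / 25.6 = 1170 BTU/h

1170 BTU/h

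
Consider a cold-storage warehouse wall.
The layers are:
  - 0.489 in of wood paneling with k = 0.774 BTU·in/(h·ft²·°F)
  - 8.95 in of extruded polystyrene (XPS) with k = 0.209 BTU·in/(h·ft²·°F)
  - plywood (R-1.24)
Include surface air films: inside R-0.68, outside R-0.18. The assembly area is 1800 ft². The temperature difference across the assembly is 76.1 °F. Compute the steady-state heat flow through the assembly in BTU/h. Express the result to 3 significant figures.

0.489/0.774 = 0.6318
8.95/0.209 = 42.82
R_total = 0.68 + 0.6318 + 42.82 + 1.24 + 0.18 = 45.55 ft²·°F·h/BTU
Q = A·ΔT/R = 1800 × 76.1 / 45.55 = 3007 BTU/h

3010 BTU/h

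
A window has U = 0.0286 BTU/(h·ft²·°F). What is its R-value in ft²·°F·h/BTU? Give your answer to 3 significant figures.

35.0 ft²·°F·h/BTU

R = 1/U = 1/0.0286 = 34.97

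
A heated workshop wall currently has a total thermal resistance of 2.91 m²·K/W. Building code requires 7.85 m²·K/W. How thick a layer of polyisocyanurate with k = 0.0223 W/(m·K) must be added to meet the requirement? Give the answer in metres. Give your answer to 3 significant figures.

ΔR = 7.85 − 2.91 = 4.94 m²·K/W
L = ΔR × k = 4.94 × 0.0223 = 0.1102 m

0.110 m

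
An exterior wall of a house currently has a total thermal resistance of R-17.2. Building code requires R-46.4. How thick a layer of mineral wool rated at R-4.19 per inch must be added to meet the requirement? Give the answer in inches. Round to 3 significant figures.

6.97 in

ΔR = 46.4 − 17.2 = 29.2 ft²·°F·h/BTU
L = ΔR / (R/in) = 29.2/4.19 = 6.969 in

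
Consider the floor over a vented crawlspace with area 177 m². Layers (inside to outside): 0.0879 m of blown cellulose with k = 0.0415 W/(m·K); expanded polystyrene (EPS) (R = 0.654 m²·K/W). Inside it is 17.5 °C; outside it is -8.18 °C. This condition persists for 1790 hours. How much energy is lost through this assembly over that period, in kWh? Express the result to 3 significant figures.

0.0879/0.0415 = 2.118
R_total = 2.118 + 0.654 = 2.772 m²·K/W
Q = 177 × (17.5 − (-8.18)) / 2.772 = 1640 W
E = 1640 W × 1790 h / 1000 = 2935 kWh

2940 kWh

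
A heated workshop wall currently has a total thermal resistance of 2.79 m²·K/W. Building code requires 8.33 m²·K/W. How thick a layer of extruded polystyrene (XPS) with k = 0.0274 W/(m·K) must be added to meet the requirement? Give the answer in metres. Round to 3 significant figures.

ΔR = 8.33 − 2.79 = 5.54 m²·K/W
L = ΔR × k = 5.54 × 0.0274 = 0.1518 m

0.152 m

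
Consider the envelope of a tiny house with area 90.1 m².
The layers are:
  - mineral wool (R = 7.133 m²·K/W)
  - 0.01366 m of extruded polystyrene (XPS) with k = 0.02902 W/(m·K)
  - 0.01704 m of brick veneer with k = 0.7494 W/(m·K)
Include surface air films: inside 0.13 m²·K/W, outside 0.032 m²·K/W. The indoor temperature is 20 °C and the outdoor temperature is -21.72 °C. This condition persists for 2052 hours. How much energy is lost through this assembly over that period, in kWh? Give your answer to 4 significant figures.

990.4 kWh

0.01366/0.02902 = 0.47071
0.01704/0.7494 = 0.022738
R_total = 0.13 + 7.133 + 0.47071 + 0.022738 + 0.032 = 7.7884 m²·K/W
Q = 90.1 × (20 − (-21.72)) / 7.7884 = 482.63 W
E = 482.63 W × 2052 h / 1000 = 990.37 kWh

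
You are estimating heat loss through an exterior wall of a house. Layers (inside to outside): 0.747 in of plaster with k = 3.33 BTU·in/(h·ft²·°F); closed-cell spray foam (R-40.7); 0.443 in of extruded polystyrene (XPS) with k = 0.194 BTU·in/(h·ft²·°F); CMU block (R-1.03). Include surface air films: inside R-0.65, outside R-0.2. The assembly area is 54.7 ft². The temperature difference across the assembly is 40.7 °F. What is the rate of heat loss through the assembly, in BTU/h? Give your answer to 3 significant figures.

0.747/3.33 = 0.2243
0.443/0.194 = 2.284
R_total = 0.65 + 0.2243 + 40.7 + 2.284 + 1.03 + 0.2 = 45.09 ft²·°F·h/BTU
Q = A·ΔT/R = 54.7 × 40.7 / 45.09 = 49.38 BTU/h

49.4 BTU/h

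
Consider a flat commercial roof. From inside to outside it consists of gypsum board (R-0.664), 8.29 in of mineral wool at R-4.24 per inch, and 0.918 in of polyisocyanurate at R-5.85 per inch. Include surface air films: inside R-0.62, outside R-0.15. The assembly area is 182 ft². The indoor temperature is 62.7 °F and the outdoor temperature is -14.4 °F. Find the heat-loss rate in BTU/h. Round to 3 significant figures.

8.29 × 4.24 = 35.15
0.918 × 5.85 = 5.37
R_total = 0.62 + 0.664 + 35.15 + 5.37 + 0.15 = 41.95 ft²·°F·h/BTU
Q = A·ΔT/R = 182 × (62.7 − (-14.4)) / 41.95 = 334.5 BTU/h

334 BTU/h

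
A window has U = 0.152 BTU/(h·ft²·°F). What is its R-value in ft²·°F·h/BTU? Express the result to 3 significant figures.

6.58 ft²·°F·h/BTU

R = 1/U = 1/0.152 = 6.579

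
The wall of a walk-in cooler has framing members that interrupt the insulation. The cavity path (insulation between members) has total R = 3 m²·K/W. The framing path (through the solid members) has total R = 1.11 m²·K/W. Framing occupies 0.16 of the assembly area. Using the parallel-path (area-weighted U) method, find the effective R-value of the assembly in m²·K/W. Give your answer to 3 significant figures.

U_eff = 0.84/3 + 0.16/1.11 = 0.28 + 0.1441 = 0.4241
R_eff = 1/U_eff = 2.358 m²·K/W

2.36 m²·K/W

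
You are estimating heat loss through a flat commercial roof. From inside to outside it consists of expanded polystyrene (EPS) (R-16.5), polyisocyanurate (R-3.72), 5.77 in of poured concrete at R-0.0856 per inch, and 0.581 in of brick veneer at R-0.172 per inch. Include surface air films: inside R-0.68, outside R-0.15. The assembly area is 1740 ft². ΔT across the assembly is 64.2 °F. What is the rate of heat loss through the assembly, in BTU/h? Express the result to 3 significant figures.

5160 BTU/h

5.77 × 0.0856 = 0.4939
0.581 × 0.172 = 0.09993
R_total = 0.68 + 16.5 + 3.72 + 0.4939 + 0.09993 + 0.15 = 21.64 ft²·°F·h/BTU
Q = A·ΔT/R = 1740 × 64.2 / 21.64 = 5161 BTU/h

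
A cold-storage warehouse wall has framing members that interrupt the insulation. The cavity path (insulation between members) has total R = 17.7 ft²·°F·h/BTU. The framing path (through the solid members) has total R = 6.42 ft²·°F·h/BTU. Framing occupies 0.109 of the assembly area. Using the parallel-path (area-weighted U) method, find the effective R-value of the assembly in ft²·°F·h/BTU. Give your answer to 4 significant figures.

14.86 ft²·°F·h/BTU

U_eff = 0.891/17.7 + 0.109/6.42 = 0.050339 + 0.016978 = 0.067317
R_eff = 1/U_eff = 14.855 ft²·°F·h/BTU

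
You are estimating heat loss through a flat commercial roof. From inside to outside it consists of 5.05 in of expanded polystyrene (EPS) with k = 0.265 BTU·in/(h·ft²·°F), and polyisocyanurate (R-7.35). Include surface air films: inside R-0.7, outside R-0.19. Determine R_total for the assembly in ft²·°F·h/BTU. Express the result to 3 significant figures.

27.3 ft²·°F·h/BTU

5.05/0.265 = 19.06
R_total = 0.7 + 19.06 + 7.35 + 0.19 = 27.3 ft²·°F·h/BTU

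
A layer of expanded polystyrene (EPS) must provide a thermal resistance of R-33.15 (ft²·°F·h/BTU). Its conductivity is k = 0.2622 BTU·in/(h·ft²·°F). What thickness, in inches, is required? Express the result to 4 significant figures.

8.692 in

L = R × k = 33.15 × 0.2622 = 8.6919 in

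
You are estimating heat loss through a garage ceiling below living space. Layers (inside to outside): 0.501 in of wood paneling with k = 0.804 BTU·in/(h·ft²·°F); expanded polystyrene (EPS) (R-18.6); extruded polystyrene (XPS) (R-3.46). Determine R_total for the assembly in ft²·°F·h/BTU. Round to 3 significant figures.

22.7 ft²·°F·h/BTU

0.501/0.804 = 0.6231
R_total = 0.6231 + 18.6 + 3.46 = 22.68 ft²·°F·h/BTU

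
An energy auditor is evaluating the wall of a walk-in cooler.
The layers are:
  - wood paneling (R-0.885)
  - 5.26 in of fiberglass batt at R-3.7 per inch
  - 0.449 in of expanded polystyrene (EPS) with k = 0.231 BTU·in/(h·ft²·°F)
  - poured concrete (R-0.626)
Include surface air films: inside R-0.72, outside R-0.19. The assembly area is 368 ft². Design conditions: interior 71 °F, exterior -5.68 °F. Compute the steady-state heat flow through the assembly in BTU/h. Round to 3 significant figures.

5.26 × 3.7 = 19.46
0.449/0.231 = 1.944
R_total = 0.72 + 0.885 + 19.46 + 1.944 + 0.626 + 0.19 = 23.83 ft²·°F·h/BTU
Q = A·ΔT/R = 368 × (71 − (-5.68)) / 23.83 = 1184 BTU/h

1180 BTU/h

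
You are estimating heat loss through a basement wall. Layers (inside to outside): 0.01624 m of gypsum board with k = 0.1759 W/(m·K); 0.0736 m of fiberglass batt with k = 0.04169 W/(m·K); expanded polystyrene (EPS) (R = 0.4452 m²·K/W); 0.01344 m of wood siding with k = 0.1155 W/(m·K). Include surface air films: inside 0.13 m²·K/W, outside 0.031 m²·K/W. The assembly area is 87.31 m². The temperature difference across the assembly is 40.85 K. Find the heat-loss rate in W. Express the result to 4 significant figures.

1382 W

0.01624/0.1759 = 0.092325
0.0736/0.04169 = 1.7654
0.01344/0.1155 = 0.11636
R_total = 0.13 + 0.092325 + 1.7654 + 0.4452 + 0.11636 + 0.031 = 2.5803 m²·K/W
Q = A·ΔT/R = 87.31 × 40.85 / 2.5803 = 1382.2 W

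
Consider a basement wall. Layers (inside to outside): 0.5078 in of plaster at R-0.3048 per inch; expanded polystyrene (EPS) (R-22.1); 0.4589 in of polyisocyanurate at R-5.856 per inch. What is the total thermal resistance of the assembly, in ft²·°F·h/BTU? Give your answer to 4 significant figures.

24.94 ft²·°F·h/BTU

0.5078 × 0.3048 = 0.15478
0.4589 × 5.856 = 2.6873
R_total = 0.15478 + 22.1 + 2.6873 = 24.942 ft²·°F·h/BTU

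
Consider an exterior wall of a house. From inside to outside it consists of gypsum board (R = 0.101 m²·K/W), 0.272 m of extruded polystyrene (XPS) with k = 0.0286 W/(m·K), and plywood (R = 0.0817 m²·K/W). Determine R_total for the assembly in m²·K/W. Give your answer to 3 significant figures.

9.69 m²·K/W

0.272/0.0286 = 9.51
R_total = 0.101 + 9.51 + 0.0817 = 9.693 m²·K/W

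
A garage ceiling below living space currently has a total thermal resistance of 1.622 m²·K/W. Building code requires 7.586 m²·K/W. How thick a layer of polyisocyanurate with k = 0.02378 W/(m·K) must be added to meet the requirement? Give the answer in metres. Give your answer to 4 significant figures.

0.1418 m

ΔR = 7.586 − 1.622 = 5.964 m²·K/W
L = ΔR × k = 5.964 × 0.02378 = 0.14182 m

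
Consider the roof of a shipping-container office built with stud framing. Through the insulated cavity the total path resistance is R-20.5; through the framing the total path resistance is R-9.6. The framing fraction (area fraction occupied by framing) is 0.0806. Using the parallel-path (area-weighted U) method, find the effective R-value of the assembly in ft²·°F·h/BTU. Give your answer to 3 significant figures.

18.8 ft²·°F·h/BTU

U_eff = 0.9194/20.5 + 0.0806/9.6 = 0.04485 + 0.008396 = 0.05324
R_eff = 1/U_eff = 18.78 ft²·°F·h/BTU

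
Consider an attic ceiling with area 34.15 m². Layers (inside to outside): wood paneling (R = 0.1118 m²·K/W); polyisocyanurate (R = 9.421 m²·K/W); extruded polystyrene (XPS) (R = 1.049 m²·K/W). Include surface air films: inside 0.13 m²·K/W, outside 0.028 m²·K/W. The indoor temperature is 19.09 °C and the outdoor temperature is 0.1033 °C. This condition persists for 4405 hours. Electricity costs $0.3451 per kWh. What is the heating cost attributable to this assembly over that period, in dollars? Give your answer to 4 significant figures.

R_total = 0.13 + 0.1118 + 9.421 + 1.049 + 0.028 = 10.74 m²·K/W
Q = 34.15 × (19.09 − 0.1033) / 10.74 = 60.373 W
E = 60.373 W × 4405 h / 1000 = 265.94 kWh
Cost = 265.94 × 0.3451 = $91.777

91.78 dollars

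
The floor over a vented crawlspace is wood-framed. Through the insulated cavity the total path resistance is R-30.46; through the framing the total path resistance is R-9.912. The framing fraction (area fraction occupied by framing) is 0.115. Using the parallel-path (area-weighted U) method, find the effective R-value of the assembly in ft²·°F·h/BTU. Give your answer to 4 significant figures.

24.60 ft²·°F·h/BTU

U_eff = 0.885/30.46 + 0.115/9.912 = 0.029054 + 0.011602 = 0.040657
R_eff = 1/U_eff = 24.596 ft²·°F·h/BTU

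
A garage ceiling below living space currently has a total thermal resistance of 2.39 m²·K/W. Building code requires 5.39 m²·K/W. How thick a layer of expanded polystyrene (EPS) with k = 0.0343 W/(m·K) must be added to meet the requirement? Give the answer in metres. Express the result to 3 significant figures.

0.103 m

ΔR = 5.39 − 2.39 = 3 m²·K/W
L = ΔR × k = 3 × 0.0343 = 0.1029 m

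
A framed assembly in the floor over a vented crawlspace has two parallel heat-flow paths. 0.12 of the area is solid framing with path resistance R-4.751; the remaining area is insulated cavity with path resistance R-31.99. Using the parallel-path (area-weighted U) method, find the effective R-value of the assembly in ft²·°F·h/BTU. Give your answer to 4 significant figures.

18.95 ft²·°F·h/BTU

U_eff = 0.88/31.99 + 0.12/4.751 = 0.027509 + 0.025258 = 0.052766
R_eff = 1/U_eff = 18.951 ft²·°F·h/BTU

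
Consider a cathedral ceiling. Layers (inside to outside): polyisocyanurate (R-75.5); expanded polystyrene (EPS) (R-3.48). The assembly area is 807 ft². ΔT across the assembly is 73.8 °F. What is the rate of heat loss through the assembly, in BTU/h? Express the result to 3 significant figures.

R_total = 75.5 + 3.48 = 78.98 ft²·°F·h/BTU
Q = A·ΔT/R = 807 × 73.8 / 78.98 = 754.1 BTU/h

754 BTU/h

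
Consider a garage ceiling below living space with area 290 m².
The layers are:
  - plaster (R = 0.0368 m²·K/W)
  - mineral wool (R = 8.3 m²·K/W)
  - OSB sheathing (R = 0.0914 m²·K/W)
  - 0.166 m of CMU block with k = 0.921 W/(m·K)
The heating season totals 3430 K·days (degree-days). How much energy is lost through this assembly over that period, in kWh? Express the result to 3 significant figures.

2770 kWh

0.166/0.921 = 0.1802
R_total = 0.0368 + 8.3 + 0.0914 + 0.1802 = 8.608 m²·K/W
E = A × HDD × 24 / R / 1000 = 290 × 3430 × 24 / 8.608 / 1000 = 2773 kWh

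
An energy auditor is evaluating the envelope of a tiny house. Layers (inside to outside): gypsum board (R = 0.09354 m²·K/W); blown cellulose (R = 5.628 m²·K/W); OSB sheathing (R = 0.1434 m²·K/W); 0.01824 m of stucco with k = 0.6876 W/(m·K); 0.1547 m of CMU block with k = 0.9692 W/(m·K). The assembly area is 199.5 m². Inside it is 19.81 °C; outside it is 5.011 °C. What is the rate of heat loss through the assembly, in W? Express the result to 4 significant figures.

487.9 W

0.01824/0.6876 = 0.026527
0.1547/0.9692 = 0.15962
R_total = 0.09354 + 5.628 + 0.1434 + 0.026527 + 0.15962 = 6.0511 m²·K/W
Q = A·ΔT/R = 199.5 × (19.81 − 5.011) / 6.0511 = 487.91 W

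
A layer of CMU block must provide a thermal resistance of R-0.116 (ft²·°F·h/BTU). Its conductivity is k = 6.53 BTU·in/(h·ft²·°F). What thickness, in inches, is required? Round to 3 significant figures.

L = R × k = 0.116 × 6.53 = 0.7575 in

0.757 in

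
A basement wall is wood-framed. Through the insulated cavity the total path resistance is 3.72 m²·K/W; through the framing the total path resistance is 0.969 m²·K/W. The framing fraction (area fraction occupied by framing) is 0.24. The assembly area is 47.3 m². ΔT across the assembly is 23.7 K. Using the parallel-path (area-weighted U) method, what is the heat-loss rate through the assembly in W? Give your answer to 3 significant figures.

U_eff = 0.76/3.72 + 0.24/0.969 = 0.2043 + 0.2477 = 0.452
R_eff = 1/U_eff = 2.212 m²·K/W
Q = 47.3 × 23.7 / 2.212 = 506.7 W

507 W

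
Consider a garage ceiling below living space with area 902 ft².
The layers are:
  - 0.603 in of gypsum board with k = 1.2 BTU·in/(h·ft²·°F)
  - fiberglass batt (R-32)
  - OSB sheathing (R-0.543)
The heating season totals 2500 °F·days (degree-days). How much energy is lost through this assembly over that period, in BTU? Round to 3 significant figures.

0.603/1.2 = 0.5025
R_total = 0.5025 + 32 + 0.543 = 33.05 ft²·°F·h/BTU
E = A × HDD × 24 / R = 902 × 2500 × 24 / 33.05 = 1638000 BTU

1640000 BTU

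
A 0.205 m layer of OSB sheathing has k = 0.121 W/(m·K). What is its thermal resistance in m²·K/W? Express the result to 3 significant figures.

1.69 m²·K/W

R = L/k = 0.205/0.121 = 1.694 m²·K/W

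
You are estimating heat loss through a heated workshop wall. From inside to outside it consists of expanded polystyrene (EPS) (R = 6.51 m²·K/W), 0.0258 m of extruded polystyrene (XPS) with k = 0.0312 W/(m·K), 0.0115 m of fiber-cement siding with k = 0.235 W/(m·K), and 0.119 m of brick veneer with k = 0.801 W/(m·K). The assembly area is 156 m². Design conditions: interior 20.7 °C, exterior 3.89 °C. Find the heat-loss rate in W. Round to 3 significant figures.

348 W

0.0258/0.0312 = 0.8269
0.0115/0.235 = 0.04894
0.119/0.801 = 0.1486
R_total = 6.51 + 0.8269 + 0.04894 + 0.1486 = 7.534 m²·K/W
Q = A·ΔT/R = 156 × (20.7 − 3.89) / 7.534 = 348.1 W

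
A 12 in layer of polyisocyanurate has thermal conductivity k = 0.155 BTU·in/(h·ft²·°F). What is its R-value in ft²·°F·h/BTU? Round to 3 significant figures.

R = L/k = 12/0.155 = 77.42 ft²·°F·h/BTU

77.4 ft²·°F·h/BTU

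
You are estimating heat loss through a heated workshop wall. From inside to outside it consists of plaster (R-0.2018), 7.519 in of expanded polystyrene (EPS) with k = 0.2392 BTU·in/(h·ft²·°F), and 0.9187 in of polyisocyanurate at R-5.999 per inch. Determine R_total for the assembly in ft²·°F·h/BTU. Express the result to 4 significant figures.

37.15 ft²·°F·h/BTU

7.519/0.2392 = 31.434
0.9187 × 5.999 = 5.5113
R_total = 0.2018 + 31.434 + 5.5113 = 37.147 ft²·°F·h/BTU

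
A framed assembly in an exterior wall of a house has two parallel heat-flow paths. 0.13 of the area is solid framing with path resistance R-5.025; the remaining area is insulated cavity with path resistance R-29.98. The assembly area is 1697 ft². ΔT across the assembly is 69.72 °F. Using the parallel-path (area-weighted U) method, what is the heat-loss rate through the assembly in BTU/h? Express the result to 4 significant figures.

U_eff = 0.87/29.98 + 0.13/5.025 = 0.029019 + 0.025871 = 0.05489
R_eff = 1/U_eff = 18.218 ft²·°F·h/BTU
Q = 1697 × 69.72 / 18.218 = 6494.3 BTU/h

6494 BTU/h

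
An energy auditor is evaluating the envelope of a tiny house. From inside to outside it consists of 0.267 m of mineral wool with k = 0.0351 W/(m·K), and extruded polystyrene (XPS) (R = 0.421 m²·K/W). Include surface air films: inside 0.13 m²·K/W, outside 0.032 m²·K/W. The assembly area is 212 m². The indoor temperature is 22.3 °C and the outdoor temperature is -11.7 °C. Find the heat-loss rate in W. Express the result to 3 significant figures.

880 W

0.267/0.0351 = 7.607
R_total = 0.13 + 7.607 + 0.421 + 0.032 = 8.19 m²·K/W
Q = A·ΔT/R = 212 × (22.3 − (-11.7)) / 8.19 = 880.1 W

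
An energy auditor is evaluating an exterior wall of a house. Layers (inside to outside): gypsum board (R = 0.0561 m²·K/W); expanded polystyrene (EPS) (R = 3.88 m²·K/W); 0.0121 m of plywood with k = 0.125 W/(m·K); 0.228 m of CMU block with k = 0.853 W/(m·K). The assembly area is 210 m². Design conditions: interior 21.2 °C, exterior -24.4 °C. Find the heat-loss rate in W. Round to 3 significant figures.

2230 W

0.0121/0.125 = 0.0968
0.228/0.853 = 0.2673
R_total = 0.0561 + 3.88 + 0.0968 + 0.2673 = 4.3 m²·K/W
Q = A·ΔT/R = 210 × (21.2 − (-24.4)) / 4.3 = 2227 W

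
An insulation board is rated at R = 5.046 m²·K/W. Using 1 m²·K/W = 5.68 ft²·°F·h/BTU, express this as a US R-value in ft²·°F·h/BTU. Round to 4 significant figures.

R_US = 5.046 × 5.68 = 28.661

28.66 ft²·°F·h/BTU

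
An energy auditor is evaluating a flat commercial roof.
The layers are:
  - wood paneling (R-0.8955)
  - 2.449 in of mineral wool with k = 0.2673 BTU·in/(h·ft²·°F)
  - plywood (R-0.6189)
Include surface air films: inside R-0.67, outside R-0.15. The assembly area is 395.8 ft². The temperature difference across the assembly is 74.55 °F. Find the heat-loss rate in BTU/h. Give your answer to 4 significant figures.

2567 BTU/h

2.449/0.2673 = 9.162
R_total = 0.67 + 0.8955 + 9.162 + 0.6189 + 0.15 = 11.496 ft²·°F·h/BTU
Q = A·ΔT/R = 395.8 × 74.55 / 11.496 = 2566.6 BTU/h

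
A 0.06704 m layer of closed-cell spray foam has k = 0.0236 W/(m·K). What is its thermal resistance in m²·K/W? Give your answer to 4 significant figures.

R = L/k = 0.06704/0.0236 = 2.8407 m²·K/W

2.841 m²·K/W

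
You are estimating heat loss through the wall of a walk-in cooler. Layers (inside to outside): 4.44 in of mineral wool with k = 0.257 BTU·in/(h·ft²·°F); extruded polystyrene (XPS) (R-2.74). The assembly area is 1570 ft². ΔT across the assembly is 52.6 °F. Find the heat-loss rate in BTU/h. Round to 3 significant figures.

4.44/0.257 = 17.28
R_total = 17.28 + 2.74 = 20.02 ft²·°F·h/BTU
Q = A·ΔT/R = 1570 × 52.6 / 20.02 = 4126 BTU/h

4130 BTU/h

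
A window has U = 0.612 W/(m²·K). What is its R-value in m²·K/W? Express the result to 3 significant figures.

1.63 m²·K/W

R = 1/U = 1/0.612 = 1.634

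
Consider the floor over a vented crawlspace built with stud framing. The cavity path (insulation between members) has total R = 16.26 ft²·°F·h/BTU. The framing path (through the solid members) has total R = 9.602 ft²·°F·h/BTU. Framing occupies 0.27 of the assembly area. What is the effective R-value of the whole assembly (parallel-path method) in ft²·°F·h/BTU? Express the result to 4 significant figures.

13.70 ft²·°F·h/BTU

U_eff = 0.73/16.26 + 0.27/9.602 = 0.044895 + 0.028119 = 0.073015
R_eff = 1/U_eff = 13.696 ft²·°F·h/BTU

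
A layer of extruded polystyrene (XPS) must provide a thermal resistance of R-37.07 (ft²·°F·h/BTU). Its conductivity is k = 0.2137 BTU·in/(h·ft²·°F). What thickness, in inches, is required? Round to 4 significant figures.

L = R × k = 37.07 × 0.2137 = 7.9219 in

7.922 in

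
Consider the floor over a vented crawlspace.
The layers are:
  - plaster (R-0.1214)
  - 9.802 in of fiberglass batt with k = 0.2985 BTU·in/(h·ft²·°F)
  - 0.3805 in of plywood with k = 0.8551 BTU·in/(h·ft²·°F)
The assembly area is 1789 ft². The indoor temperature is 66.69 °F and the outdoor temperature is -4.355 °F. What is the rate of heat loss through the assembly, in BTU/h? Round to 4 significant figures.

3805 BTU/h

9.802/0.2985 = 32.838
0.3805/0.8551 = 0.44498
R_total = 0.1214 + 32.838 + 0.44498 = 33.404 ft²·°F·h/BTU
Q = A·ΔT/R = 1789 × (66.69 − (-4.355)) / 33.404 = 3804.9 BTU/h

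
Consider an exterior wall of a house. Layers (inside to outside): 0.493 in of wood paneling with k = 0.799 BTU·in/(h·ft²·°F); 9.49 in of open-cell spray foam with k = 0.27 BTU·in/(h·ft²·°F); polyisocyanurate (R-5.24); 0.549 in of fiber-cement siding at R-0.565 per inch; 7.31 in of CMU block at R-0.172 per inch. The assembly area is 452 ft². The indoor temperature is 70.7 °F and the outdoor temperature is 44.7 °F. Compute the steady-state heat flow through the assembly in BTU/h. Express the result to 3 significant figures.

276 BTU/h

0.493/0.799 = 0.617
9.49/0.27 = 35.15
0.549 × 0.565 = 0.3102
7.31 × 0.172 = 1.257
R_total = 0.617 + 35.15 + 5.24 + 0.3102 + 1.257 = 42.57 ft²·°F·h/BTU
Q = A·ΔT/R = 452 × (70.7 − 44.7) / 42.57 = 276 BTU/h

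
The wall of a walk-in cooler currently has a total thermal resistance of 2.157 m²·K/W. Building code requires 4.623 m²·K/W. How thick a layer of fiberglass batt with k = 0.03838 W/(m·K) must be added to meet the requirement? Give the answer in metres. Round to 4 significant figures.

ΔR = 4.623 − 2.157 = 2.466 m²·K/W
L = ΔR × k = 2.466 × 0.03838 = 0.094645 m

0.09465 m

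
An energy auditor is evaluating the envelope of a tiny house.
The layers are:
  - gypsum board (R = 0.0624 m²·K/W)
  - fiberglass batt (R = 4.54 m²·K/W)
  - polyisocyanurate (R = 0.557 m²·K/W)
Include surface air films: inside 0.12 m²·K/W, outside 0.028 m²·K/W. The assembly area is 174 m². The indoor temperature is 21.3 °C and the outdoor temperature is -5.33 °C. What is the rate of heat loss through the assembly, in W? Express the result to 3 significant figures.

R_total = 0.12 + 0.0624 + 4.54 + 0.557 + 0.028 = 5.307 m²·K/W
Q = A·ΔT/R = 174 × (21.3 − (-5.33)) / 5.307 = 873 W

873 W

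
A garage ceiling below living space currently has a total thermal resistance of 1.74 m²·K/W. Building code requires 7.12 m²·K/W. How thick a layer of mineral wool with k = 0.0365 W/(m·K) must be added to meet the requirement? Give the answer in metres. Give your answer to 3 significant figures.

ΔR = 7.12 − 1.74 = 5.38 m²·K/W
L = ΔR × k = 5.38 × 0.0365 = 0.1964 m

0.196 m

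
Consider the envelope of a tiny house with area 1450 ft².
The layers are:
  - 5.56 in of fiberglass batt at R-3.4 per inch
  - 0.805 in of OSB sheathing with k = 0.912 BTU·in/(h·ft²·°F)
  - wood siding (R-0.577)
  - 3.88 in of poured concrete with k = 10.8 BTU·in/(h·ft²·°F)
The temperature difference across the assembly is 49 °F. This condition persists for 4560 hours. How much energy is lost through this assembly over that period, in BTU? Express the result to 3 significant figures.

5.56 × 3.4 = 18.9
0.805/0.912 = 0.8827
3.88/10.8 = 0.3593
R_total = 18.9 + 0.8827 + 0.577 + 0.3593 = 20.72 ft²·°F·h/BTU
Q = 1450 × 49 / 20.72 = 3429 BTU/h
E = 3429 × 4560 = 15630000 BTU

15600000 BTU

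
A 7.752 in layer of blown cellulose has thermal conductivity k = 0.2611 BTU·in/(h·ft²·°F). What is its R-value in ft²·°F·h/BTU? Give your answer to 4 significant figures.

29.69 ft²·°F·h/BTU

R = L/k = 7.752/0.2611 = 29.69 ft²·°F·h/BTU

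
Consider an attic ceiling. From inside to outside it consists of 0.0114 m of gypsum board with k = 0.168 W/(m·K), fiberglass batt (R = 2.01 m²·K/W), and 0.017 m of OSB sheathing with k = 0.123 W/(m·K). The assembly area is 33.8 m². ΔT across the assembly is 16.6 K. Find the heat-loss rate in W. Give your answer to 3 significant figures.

0.0114/0.168 = 0.06786
0.017/0.123 = 0.1382
R_total = 0.06786 + 2.01 + 0.1382 = 2.216 m²·K/W
Q = A·ΔT/R = 33.8 × 16.6 / 2.216 = 253.2 W

253 W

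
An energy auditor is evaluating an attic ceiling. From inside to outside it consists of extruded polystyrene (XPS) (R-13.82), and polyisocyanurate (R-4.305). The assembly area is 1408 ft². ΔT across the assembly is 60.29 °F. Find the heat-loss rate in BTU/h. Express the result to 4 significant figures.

4683 BTU/h

R_total = 13.82 + 4.305 = 18.125 ft²·°F·h/BTU
Q = A·ΔT/R = 1408 × 60.29 / 18.125 = 4683.5 BTU/h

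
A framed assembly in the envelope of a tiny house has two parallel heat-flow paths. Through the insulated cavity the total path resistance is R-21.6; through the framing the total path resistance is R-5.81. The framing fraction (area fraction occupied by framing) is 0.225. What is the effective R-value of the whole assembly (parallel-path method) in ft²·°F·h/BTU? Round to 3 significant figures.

13.4 ft²·°F·h/BTU

U_eff = 0.775/21.6 + 0.225/5.81 = 0.03588 + 0.03873 = 0.07461
R_eff = 1/U_eff = 13.4 ft²·°F·h/BTU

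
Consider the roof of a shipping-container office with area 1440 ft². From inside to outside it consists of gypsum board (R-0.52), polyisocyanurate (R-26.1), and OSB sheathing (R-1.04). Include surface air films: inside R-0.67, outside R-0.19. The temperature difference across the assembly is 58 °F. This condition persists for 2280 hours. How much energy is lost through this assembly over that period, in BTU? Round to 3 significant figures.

6680000 BTU

R_total = 0.67 + 0.52 + 26.1 + 1.04 + 0.19 = 28.52 ft²·°F·h/BTU
Q = 1440 × 58 / 28.52 = 2928 BTU/h
E = 2928 × 2280 = 6677000 BTU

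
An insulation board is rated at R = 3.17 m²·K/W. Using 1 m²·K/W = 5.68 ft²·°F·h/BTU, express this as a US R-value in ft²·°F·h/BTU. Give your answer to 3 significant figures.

R_US = 3.17 × 5.68 = 18.01

18.0 ft²·°F·h/BTU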